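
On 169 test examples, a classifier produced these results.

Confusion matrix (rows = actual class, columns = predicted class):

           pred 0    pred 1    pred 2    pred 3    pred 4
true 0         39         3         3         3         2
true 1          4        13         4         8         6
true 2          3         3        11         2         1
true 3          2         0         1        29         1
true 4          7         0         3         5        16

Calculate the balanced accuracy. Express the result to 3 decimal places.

Balanced accuracy = mean of per-class recall.
  0: recall = 39/50 = 0.7800
  1: recall = 13/35 = 0.3714
  2: recall = 11/20 = 0.5500
  3: recall = 29/33 = 0.8788
  4: recall = 16/31 = 0.5161
Mean = (0.7800 + 0.3714 + 0.5500 + 0.8788 + 0.5161) / 5 = 0.619

0.619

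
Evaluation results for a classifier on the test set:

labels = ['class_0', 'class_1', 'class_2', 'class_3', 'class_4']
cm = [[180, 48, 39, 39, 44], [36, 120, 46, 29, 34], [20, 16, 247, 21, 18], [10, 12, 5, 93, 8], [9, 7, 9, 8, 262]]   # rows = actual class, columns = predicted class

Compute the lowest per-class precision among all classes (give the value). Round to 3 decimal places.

Per-class precision (TP/(TP+FP)):
  class_0: TP=180, FP=36+20+10+9=75 → 180/255 = 0.7059
  class_1: TP=120, FP=48+16+12+7=83 → 120/203 = 0.5911
  class_2: TP=247, FP=39+46+5+9=99 → 247/346 = 0.7139
  class_3: TP=93, FP=39+29+21+8=97 → 93/190 = 0.4895
  class_4: TP=262, FP=44+34+18+8=104 → 262/366 = 0.7158
Lowest is class 'class_3' with precision = 0.489.

0.489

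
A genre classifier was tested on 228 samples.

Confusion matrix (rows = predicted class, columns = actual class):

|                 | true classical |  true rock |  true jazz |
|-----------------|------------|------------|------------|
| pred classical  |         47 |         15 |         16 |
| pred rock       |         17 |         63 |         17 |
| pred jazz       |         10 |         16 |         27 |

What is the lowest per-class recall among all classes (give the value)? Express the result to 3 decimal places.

Per-class recall (TP/(TP+FN)):
  classical: TP=47, FN=17+10=27 → 47/74 = 0.6351
  rock: TP=63, FN=15+16=31 → 63/94 = 0.6702
  jazz: TP=27, FN=16+17=33 → 27/60 = 0.4500
Lowest is class 'jazz' with recall = 0.450.

0.450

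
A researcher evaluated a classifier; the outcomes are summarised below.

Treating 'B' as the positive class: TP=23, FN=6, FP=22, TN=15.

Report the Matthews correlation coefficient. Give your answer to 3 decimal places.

0.212

MCC = (TP·TN − FP·FN) / √((TP+FP)(TP+FN)(TN+FP)(TN+FN))
Numerator = 23·15 − 22·6 = 213
Denominator = √(45·29·37·21) = √1013985 = 1006.9682
MCC = 213 / 1006.9682 = 0.212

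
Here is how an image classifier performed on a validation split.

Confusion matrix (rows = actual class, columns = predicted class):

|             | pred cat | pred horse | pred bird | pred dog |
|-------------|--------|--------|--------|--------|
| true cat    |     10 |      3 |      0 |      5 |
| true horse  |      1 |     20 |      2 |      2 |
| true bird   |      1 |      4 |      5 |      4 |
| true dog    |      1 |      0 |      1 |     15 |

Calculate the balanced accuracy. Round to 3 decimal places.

Balanced accuracy = mean of per-class recall.
  cat: recall = 10/18 = 0.5556
  horse: recall = 20/25 = 0.8000
  bird: recall = 5/14 = 0.3571
  dog: recall = 15/17 = 0.8824
Mean = (0.5556 + 0.8000 + 0.3571 + 0.8824) / 4 = 0.649

0.649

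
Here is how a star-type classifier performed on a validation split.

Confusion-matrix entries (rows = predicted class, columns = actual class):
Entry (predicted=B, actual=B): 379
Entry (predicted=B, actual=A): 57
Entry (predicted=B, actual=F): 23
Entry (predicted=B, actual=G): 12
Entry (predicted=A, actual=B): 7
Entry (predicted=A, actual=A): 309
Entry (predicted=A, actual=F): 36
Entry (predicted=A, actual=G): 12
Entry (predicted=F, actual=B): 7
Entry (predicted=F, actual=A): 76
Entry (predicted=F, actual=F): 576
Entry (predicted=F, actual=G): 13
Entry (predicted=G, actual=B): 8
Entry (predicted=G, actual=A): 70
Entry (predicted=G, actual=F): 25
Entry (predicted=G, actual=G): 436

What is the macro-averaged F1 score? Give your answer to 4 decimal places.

0.8253

Per-class F1 score (2·TP/(2·TP+FP+FN)):
  B: TP=379, FP=57+23+12=92, FN=7+7+8=22 → 758/872 = 0.86927
  A: TP=309, FP=7+36+12=55, FN=57+76+70=203 → 618/876 = 0.70548
  F: TP=576, FP=7+76+13=96, FN=23+36+25=84 → 1152/1332 = 0.86486
  G: TP=436, FP=8+70+25=103, FN=12+12+13=37 → 872/1012 = 0.86166
Macro-F1 score = mean = (0.86927 + 0.70548 + 0.86486 + 0.86166) / 4 = 0.8253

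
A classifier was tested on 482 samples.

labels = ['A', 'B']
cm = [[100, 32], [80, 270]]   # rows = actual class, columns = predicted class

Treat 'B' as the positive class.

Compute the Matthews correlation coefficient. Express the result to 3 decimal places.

0.488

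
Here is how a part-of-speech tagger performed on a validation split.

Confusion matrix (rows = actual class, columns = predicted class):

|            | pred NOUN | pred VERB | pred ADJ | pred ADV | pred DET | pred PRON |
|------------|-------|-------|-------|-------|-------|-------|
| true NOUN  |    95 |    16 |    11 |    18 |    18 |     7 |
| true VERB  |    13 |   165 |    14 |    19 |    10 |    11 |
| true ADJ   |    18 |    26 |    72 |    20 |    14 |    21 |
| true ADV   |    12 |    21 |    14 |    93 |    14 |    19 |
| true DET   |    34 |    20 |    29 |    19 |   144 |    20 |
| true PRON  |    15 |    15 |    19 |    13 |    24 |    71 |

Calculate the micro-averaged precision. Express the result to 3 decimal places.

Micro-averaging pools counts across classes: ΣTP=640, ΣFP=524, ΣFN=524.
Micro-precision = TP/(TP+FP) on pooled counts = 0.550 (equals overall accuracy in single-label multiclass).

0.550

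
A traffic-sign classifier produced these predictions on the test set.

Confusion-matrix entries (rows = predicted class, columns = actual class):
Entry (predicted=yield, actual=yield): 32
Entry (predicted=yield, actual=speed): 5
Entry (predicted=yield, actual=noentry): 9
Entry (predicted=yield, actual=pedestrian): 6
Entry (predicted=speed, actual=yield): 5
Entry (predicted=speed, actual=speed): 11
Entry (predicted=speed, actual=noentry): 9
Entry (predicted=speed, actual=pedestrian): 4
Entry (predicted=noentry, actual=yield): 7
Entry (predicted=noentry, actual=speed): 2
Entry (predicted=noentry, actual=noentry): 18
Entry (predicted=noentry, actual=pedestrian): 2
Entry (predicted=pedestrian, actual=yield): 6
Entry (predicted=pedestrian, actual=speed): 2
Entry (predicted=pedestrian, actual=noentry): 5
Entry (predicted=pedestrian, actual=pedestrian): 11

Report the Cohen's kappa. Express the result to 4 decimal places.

Observed agreement pₒ = trace/N = 72/134 = 0.53731
Expected agreement pₑ = Σ (rowᵢ·colᵢ)/N² = (50·52 + 20·29 + 41·29 + 23·24)/134² = 0.27406
κ = (pₒ − pₑ)/(1 − pₑ) = (0.53731 − 0.27406)/(1 − 0.27406) = 0.3626

0.3626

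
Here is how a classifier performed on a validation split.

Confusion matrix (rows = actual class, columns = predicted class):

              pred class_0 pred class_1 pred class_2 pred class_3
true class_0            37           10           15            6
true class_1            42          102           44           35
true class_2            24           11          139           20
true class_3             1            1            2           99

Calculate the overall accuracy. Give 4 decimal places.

0.6412

Accuracy = trace / total = (37+102+139+99=377) / 588 = 377/588 = 0.6412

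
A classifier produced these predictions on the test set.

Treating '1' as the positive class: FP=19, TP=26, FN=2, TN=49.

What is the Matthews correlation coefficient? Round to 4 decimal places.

0.5913

MCC = (TP·TN − FP·FN) / √((TP+FP)(TP+FN)(TN+FP)(TN+FN))
Numerator = 26·49 − 19·2 = 1236
Denominator = √(45·28·68·51) = √4369680 = 2090.3780
MCC = 1236 / 2090.3780 = 0.5913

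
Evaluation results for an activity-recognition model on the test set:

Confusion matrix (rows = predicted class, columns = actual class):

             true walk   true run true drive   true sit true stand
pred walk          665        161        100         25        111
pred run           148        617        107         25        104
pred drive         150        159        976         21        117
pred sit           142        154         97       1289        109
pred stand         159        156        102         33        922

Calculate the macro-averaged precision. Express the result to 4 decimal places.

0.6640

Per-class precision (TP/(TP+FP)):
  walk: TP=665, FP=161+100+25+111=397 → 665/1062 = 0.62618
  run: TP=617, FP=148+107+25+104=384 → 617/1001 = 0.61638
  drive: TP=976, FP=150+159+21+117=447 → 976/1423 = 0.68587
  sit: TP=1289, FP=142+154+97+109=502 → 1289/1791 = 0.71971
  stand: TP=922, FP=159+156+102+33=450 → 922/1372 = 0.67201
Macro-precision = mean = (0.62618 + 0.61638 + 0.68587 + 0.71971 + 0.67201) / 5 = 0.6640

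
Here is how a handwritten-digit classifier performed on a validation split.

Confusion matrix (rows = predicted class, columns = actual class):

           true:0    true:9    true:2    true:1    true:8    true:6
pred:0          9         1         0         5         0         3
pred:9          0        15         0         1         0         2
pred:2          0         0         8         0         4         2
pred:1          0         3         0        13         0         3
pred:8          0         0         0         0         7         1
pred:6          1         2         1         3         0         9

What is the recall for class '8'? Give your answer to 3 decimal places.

0.636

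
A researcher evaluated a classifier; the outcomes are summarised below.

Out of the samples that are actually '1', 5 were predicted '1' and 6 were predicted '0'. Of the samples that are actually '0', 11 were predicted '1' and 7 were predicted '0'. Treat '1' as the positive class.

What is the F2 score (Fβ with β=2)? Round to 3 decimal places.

0.417

Fβ = (1+β²)·TP / ((1+β²)·TP + β²·FN + FP), with β²=4
= 5·5 / (5·5 + 4·6 + 11) = 0.417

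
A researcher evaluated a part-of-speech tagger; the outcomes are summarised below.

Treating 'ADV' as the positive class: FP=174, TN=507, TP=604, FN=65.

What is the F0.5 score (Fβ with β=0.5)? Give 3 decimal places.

Fβ = (1+β²)·TP / ((1+β²)·TP + β²·FN + FP), with β²=1/4
= 1.25·604 / (1.25·604 + 0.25·65 + 174) = 0.799

0.799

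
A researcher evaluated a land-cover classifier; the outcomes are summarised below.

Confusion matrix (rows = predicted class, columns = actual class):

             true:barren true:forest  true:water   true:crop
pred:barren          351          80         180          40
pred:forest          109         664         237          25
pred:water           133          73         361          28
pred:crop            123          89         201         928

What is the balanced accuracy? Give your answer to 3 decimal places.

0.625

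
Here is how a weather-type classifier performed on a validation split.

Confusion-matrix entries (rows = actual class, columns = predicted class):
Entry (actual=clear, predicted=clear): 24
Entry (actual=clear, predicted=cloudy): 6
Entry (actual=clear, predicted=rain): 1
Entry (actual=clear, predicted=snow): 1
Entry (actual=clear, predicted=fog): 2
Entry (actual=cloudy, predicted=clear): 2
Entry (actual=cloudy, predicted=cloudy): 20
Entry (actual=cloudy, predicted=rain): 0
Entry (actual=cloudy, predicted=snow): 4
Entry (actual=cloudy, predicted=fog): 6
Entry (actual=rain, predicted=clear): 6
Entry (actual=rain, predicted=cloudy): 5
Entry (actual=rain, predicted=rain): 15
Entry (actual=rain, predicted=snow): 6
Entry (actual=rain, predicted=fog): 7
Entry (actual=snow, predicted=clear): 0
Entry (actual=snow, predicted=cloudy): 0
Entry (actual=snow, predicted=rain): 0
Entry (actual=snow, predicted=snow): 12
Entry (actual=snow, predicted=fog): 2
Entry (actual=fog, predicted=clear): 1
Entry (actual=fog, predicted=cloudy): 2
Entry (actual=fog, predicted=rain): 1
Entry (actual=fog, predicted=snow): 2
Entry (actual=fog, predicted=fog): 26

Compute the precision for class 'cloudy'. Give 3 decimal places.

0.606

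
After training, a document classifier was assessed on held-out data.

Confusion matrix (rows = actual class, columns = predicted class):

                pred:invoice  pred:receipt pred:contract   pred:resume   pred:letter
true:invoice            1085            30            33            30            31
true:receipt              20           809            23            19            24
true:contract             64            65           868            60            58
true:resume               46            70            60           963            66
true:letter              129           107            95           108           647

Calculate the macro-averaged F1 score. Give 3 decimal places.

Per-class F1 score (2·TP/(2·TP+FP+FN)):
  invoice: TP=1085, FP=20+64+46+129=259, FN=30+33+30+31=124 → 2170/2553 = 0.8500
  receipt: TP=809, FP=30+65+70+107=272, FN=20+23+19+24=86 → 1618/1976 = 0.8188
  contract: TP=868, FP=33+23+60+95=211, FN=64+65+60+58=247 → 1736/2194 = 0.7912
  resume: TP=963, FP=30+19+60+108=217, FN=46+70+60+66=242 → 1926/2385 = 0.8075
  letter: TP=647, FP=31+24+58+66=179, FN=129+107+95+108=439 → 1294/1912 = 0.6768
Macro-F1 score = mean = (0.8500 + 0.8188 + 0.7912 + 0.8075 + 0.6768) / 5 = 0.789

0.789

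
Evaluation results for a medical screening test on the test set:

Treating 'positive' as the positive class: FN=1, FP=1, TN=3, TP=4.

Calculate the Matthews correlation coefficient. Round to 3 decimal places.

0.550

MCC = (TP·TN − FP·FN) / √((TP+FP)(TP+FN)(TN+FP)(TN+FN))
Numerator = 4·3 − 1·1 = 11
Denominator = √(5·5·4·4) = √400 = 20.0000
MCC = 11 / 20.0000 = 0.550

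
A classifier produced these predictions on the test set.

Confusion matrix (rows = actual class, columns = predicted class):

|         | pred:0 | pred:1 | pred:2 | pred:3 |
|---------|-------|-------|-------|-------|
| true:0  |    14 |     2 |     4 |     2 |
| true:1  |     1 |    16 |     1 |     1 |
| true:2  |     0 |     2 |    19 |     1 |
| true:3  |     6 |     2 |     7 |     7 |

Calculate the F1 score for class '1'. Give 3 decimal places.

0.780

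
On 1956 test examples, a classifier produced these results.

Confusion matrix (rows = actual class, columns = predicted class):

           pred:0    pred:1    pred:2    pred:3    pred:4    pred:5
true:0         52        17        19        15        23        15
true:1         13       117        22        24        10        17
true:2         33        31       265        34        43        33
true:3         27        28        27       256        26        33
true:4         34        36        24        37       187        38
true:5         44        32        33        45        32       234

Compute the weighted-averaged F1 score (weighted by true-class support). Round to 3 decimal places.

0.574

Per-class F1 score (2·TP/(2·TP+FP+FN)):
  0: TP=52, FP=13+33+27+34+44=151, FN=17+19+15+23+15=89 → 104/344 = 0.3023
  1: TP=117, FP=17+31+28+36+32=144, FN=13+22+24+10+17=86 → 234/464 = 0.5043
  2: TP=265, FP=19+22+27+24+33=125, FN=33+31+34+43+33=174 → 530/829 = 0.6393
  3: TP=256, FP=15+24+34+37+45=155, FN=27+28+27+26+33=141 → 512/808 = 0.6337
  4: TP=187, FP=23+10+43+26+32=134, FN=34+36+24+37+38=169 → 374/677 = 0.5524
  5: TP=234, FP=15+17+33+33+38=136, FN=44+32+33+45+32=186 → 468/790 = 0.5924
Weighted-F1 score = Σ (supportᵢ/N)·F1 scoreᵢ with N=1956: (141/1956)·0.3023 + (203/1956)·0.5043 + (439/1956)·0.6393 + (397/1956)·0.6337 + (356/1956)·0.5524 + (420/1956)·0.5924 = 0.574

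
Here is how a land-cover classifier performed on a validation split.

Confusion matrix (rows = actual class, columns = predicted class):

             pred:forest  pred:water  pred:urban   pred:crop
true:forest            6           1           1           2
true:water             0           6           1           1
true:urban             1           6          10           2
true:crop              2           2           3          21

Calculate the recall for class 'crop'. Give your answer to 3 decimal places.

0.750

Take TP from the diagonal, FP from the rest of the 'crop' prediction marginal, FN from the rest of the 'crop' actual marginal.
recall = TP/(TP+FN).
crop: TP=21, FN=2+2+3=7 → 21/28 = 0.7500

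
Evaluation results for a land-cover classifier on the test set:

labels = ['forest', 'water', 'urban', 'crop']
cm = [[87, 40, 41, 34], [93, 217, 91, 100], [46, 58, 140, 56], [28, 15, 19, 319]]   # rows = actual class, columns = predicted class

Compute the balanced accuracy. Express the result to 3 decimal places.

0.542

Balanced accuracy = mean of per-class recall.
  forest: recall = 87/202 = 0.4307
  water: recall = 217/501 = 0.4331
  urban: recall = 140/300 = 0.4667
  crop: recall = 319/381 = 0.8373
Mean = (0.4307 + 0.4331 + 0.4667 + 0.8373) / 4 = 0.542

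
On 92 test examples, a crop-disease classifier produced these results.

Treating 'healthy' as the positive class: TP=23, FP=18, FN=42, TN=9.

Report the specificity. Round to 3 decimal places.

Specificity = TN/(TN+FP) = 9/(9+18) = 0.333

0.333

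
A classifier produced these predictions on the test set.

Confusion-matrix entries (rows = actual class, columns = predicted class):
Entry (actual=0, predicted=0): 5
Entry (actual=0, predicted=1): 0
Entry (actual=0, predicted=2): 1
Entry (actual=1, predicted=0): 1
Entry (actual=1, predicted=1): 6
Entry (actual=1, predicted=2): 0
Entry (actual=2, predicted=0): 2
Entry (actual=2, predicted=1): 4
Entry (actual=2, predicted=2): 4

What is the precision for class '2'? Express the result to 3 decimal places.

Treat '2' as positive and all other classes as negative.
precision = TP/(TP+FP).
2: TP=4, FP=1+0=1 → 4/5 = 0.8000

0.800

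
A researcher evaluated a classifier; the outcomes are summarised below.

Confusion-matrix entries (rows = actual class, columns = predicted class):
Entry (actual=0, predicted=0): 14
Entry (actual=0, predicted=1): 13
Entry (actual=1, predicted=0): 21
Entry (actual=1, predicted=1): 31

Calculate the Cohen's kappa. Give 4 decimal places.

Observed agreement pₒ = trace/N = 45/79 = 0.56962
Expected agreement pₑ = Σ (rowᵢ·colᵢ)/N² = (27·35 + 52·44)/79² = 0.51803
κ = (pₒ − pₑ)/(1 − pₑ) = (0.56962 − 0.51803)/(1 − 0.51803) = 0.1070

0.1070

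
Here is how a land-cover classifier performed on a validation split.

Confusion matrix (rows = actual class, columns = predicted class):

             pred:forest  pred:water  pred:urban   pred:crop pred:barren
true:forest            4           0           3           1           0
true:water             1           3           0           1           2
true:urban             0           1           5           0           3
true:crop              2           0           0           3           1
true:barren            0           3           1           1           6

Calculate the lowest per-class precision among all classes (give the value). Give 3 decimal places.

Per-class precision (TP/(TP+FP)):
  forest: TP=4, FP=1+0+2+0=3 → 4/7 = 0.5714
  water: TP=3, FP=0+1+0+3=4 → 3/7 = 0.4286
  urban: TP=5, FP=3+0+0+1=4 → 5/9 = 0.5556
  crop: TP=3, FP=1+1+0+1=3 → 3/6 = 0.5000
  barren: TP=6, FP=0+2+3+1=6 → 6/12 = 0.5000
Lowest is class 'water' with precision = 0.429.

0.429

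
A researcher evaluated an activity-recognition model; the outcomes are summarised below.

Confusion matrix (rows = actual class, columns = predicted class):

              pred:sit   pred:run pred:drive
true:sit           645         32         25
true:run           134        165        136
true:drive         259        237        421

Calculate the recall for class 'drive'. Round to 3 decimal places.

Treat 'drive' as positive and all other classes as negative.
recall = TP/(TP+FN).
drive: TP=421, FN=259+237=496 → 421/917 = 0.4591

0.459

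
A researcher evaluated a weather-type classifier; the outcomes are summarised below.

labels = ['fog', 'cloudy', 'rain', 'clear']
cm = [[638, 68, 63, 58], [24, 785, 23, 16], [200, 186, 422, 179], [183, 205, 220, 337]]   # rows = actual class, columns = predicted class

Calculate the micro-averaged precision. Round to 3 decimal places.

Micro-averaging pools counts across classes: ΣTP=2182, ΣFP=1425, ΣFN=1425.
Micro-precision = TP/(TP+FP) on pooled counts = 0.605 (equals overall accuracy in single-label multiclass).

0.605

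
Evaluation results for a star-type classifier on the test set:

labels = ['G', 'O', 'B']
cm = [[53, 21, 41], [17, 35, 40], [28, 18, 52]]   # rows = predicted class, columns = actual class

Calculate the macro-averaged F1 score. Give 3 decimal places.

Per-class F1 score (2·TP/(2·TP+FP+FN)):
  G: TP=53, FP=21+41=62, FN=17+28=45 → 106/213 = 0.4977
  O: TP=35, FP=17+40=57, FN=21+18=39 → 70/166 = 0.4217
  B: TP=52, FP=28+18=46, FN=41+40=81 → 104/231 = 0.4502
Macro-F1 score = mean = (0.4977 + 0.4217 + 0.4502) / 3 = 0.457

0.457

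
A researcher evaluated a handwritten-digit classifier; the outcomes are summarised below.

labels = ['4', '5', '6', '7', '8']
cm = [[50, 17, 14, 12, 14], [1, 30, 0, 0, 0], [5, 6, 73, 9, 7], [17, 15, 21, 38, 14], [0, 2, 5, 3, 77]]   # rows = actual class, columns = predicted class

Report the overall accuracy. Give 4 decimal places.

Accuracy = trace / total = (50+30+73+38+77=268) / 430 = 268/430 = 0.6233

0.6233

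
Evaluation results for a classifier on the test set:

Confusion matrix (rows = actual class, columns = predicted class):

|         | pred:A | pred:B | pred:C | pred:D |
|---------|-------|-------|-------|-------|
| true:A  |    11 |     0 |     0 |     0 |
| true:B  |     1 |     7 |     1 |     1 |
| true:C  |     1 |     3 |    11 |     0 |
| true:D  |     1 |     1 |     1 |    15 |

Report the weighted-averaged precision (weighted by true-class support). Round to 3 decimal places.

Per-class precision (TP/(TP+FP)):
  A: TP=11, FP=1+1+1=3 → 11/14 = 0.7857
  B: TP=7, FP=0+3+1=4 → 7/11 = 0.6364
  C: TP=11, FP=0+1+1=2 → 11/13 = 0.8462
  D: TP=15, FP=0+1+0=1 → 15/16 = 0.9375
Weighted-precision = Σ (supportᵢ/N)·precisionᵢ with N=54: (11/54)·0.7857 + (10/54)·0.6364 + (15/54)·0.8462 + (18/54)·0.9375 = 0.825

0.825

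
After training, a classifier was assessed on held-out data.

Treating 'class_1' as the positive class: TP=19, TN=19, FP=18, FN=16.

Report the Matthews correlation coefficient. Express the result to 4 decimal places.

0.0564

MCC = (TP·TN − FP·FN) / √((TP+FP)(TP+FN)(TN+FP)(TN+FN))
Numerator = 19·19 − 18·16 = 73
Denominator = √(37·35·37·35) = √1677025 = 1295.0000
MCC = 73 / 1295.0000 = 0.0564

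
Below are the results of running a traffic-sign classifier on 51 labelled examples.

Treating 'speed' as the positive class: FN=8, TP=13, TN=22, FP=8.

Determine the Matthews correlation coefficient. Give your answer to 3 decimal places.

0.352

MCC = (TP·TN − FP·FN) / √((TP+FP)(TP+FN)(TN+FP)(TN+FN))
Numerator = 13·22 − 8·8 = 222
Denominator = √(21·21·30·30) = √396900 = 630.0000
MCC = 222 / 630.0000 = 0.352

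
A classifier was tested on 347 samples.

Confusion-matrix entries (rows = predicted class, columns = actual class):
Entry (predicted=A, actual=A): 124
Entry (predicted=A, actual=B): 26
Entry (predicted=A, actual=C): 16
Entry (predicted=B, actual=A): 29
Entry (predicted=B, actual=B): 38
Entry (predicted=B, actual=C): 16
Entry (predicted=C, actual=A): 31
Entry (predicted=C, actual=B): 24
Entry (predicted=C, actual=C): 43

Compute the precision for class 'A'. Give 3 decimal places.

precision = TP/(TP+FP).
A: TP=124, FP=26+16=42 → 124/166 = 0.7470

0.747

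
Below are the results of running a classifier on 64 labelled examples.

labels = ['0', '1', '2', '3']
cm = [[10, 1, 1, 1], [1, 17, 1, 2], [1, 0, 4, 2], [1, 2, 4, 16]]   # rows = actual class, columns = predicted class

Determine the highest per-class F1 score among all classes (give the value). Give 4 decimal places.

Per-class F1 score (2·TP/(2·TP+FP+FN)):
  0: TP=10, FP=1+1+1=3, FN=1+1+1=3 → 20/26 = 0.76923
  1: TP=17, FP=1+0+2=3, FN=1+1+2=4 → 34/41 = 0.82927
  2: TP=4, FP=1+1+4=6, FN=1+0+2=3 → 8/17 = 0.47059
  3: TP=16, FP=1+2+2=5, FN=1+2+4=7 → 32/44 = 0.72727
Highest is class '1' with F1 score = 0.8293.

0.8293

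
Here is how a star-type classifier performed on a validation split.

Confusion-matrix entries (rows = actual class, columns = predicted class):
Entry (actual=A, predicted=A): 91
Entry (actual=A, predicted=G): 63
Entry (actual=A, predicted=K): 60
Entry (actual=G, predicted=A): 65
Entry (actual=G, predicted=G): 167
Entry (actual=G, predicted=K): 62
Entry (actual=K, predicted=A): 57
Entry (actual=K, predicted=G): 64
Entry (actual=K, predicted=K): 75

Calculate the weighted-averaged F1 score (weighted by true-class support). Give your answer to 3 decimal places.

Per-class F1 score (2·TP/(2·TP+FP+FN)):
  A: TP=91, FP=65+57=122, FN=63+60=123 → 182/427 = 0.4262
  G: TP=167, FP=63+64=127, FN=65+62=127 → 334/588 = 0.5680
  K: TP=75, FP=60+62=122, FN=57+64=121 → 150/393 = 0.3817
Weighted-F1 score = Σ (supportᵢ/N)·F1 scoreᵢ with N=704: (214/704)·0.4262 + (294/704)·0.5680 + (196/704)·0.3817 = 0.473

0.473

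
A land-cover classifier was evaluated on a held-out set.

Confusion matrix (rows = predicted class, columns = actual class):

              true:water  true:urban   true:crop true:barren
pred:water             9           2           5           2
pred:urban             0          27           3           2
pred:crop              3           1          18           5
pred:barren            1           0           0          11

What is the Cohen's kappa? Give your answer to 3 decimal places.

0.631

Observed agreement pₒ = trace/N = 65/89 = 0.7303
Expected agreement pₑ = Σ (rowᵢ·colᵢ)/N² = (13·18 + 30·32 + 26·27 + 20·12)/89² = 0.2697
κ = (pₒ − pₑ)/(1 − pₑ) = (0.7303 − 0.2697)/(1 − 0.2697) = 0.631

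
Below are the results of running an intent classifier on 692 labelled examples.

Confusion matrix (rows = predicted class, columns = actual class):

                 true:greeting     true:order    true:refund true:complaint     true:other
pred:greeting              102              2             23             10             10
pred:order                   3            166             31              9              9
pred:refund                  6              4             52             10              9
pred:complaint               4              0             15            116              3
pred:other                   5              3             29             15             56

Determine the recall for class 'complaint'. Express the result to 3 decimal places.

0.725

One-vs-rest for 'complaint': TP = diagonal; FP = other classes predicted 'complaint'; FN = 'complaint' predicted as other.
recall = TP/(TP+FN).
complaint: TP=116, FN=10+9+10+15=44 → 116/160 = 0.7250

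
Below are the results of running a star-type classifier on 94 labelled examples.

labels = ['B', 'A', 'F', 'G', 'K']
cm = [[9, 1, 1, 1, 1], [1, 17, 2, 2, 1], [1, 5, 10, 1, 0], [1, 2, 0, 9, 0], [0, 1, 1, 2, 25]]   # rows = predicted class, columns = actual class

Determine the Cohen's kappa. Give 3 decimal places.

0.672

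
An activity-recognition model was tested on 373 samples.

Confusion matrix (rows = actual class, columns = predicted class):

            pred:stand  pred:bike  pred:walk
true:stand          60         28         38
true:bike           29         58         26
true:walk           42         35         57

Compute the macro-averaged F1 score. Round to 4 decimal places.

Per-class F1 score (2·TP/(2·TP+FP+FN)):
  stand: TP=60, FP=29+42=71, FN=28+38=66 → 120/257 = 0.46693
  bike: TP=58, FP=28+35=63, FN=29+26=55 → 116/234 = 0.49573
  walk: TP=57, FP=38+26=64, FN=42+35=77 → 114/255 = 0.44706
Macro-F1 score = mean = (0.46693 + 0.49573 + 0.44706) / 3 = 0.4699

0.4699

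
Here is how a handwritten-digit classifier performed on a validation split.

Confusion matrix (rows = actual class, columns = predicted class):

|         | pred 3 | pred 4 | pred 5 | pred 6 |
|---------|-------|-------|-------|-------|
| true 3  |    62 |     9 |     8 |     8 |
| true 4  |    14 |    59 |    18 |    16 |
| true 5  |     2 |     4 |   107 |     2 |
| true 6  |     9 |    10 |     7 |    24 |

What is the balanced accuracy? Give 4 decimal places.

0.6686

Balanced accuracy = mean of per-class recall.
  3: recall = 62/87 = 0.71264
  4: recall = 59/107 = 0.55140
  5: recall = 107/115 = 0.93043
  6: recall = 24/50 = 0.48000
Mean = (0.71264 + 0.55140 + 0.93043 + 0.48000) / 4 = 0.6686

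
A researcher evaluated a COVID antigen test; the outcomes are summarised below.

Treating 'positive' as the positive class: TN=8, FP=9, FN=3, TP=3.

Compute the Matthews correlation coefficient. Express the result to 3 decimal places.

MCC = (TP·TN − FP·FN) / √((TP+FP)(TP+FN)(TN+FP)(TN+FN))
Numerator = 3·8 − 9·3 = -3
Denominator = √(12·6·17·11) = √13464 = 116.0345
MCC = -3 / 116.0345 = -0.026

-0.026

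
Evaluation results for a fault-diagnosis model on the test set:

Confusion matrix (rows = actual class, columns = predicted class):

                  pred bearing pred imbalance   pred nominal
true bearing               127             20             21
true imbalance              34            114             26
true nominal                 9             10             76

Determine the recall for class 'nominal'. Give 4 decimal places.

Take TP from the diagonal, FP from the rest of the 'nominal' prediction marginal, FN from the rest of the 'nominal' actual marginal.
recall = TP/(TP+FN).
nominal: TP=76, FN=9+10=19 → 76/95 = 0.80000

0.8000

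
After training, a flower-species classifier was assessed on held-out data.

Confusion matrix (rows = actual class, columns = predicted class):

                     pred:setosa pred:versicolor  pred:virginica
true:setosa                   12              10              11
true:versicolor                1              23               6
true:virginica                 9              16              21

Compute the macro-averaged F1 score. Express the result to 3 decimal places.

0.506

Per-class F1 score (2·TP/(2·TP+FP+FN)):
  setosa: TP=12, FP=1+9=10, FN=10+11=21 → 24/55 = 0.4364
  versicolor: TP=23, FP=10+16=26, FN=1+6=7 → 46/79 = 0.5823
  virginica: TP=21, FP=11+6=17, FN=9+16=25 → 42/84 = 0.5000
Macro-F1 score = mean = (0.4364 + 0.5823 + 0.5000) / 3 = 0.506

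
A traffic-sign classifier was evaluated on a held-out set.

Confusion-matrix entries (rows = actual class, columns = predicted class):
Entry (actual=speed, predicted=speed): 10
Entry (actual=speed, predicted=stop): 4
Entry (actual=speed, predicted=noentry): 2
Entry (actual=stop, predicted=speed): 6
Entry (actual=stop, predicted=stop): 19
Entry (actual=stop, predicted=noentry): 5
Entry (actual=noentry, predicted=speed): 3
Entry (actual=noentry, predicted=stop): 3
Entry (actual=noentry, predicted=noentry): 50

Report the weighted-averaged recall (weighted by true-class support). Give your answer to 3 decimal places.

0.775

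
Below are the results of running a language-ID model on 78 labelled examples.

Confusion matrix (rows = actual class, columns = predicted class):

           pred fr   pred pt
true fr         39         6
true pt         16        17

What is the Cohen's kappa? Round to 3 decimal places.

Observed agreement pₒ = trace/N = 56/78 = 0.7179
Expected agreement pₑ = Σ (rowᵢ·colᵢ)/N² = (45·55 + 33·23)/78² = 0.5316
κ = (pₒ − pₑ)/(1 − pₑ) = (0.7179 − 0.5316)/(1 − 0.5316) = 0.398

0.398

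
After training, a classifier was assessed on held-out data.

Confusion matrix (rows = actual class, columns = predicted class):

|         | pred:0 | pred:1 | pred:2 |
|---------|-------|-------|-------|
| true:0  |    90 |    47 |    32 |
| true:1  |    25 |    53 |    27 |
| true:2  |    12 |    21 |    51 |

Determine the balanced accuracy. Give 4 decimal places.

0.5481

Balanced accuracy = mean of per-class recall.
  0: recall = 90/169 = 0.53254
  1: recall = 53/105 = 0.50476
  2: recall = 51/84 = 0.60714
Mean = (0.53254 + 0.50476 + 0.60714) / 3 = 0.5481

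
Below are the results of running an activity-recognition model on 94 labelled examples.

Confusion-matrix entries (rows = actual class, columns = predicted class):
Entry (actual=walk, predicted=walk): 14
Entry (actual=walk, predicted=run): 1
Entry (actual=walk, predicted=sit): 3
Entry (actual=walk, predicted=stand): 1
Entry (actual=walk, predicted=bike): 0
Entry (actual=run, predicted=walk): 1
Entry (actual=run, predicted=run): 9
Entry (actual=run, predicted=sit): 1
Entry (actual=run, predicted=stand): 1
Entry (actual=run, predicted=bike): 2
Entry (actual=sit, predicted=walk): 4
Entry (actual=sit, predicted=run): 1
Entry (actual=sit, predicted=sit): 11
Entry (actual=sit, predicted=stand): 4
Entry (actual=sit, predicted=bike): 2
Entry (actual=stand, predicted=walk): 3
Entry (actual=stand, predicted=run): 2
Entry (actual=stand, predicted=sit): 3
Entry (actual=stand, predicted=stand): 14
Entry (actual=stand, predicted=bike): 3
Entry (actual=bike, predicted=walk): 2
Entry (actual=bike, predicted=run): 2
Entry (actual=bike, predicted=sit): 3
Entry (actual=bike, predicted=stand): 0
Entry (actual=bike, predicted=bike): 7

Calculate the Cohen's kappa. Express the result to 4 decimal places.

0.4772

Observed agreement pₒ = trace/N = 55/94 = 0.58511
Expected agreement pₑ = Σ (rowᵢ·colᵢ)/N² = (19·24 + 14·15 + 22·21 + 25·20 + 14·14)/94² = 0.20643
κ = (pₒ − pₑ)/(1 − pₑ) = (0.58511 − 0.20643)/(1 − 0.20643) = 0.4772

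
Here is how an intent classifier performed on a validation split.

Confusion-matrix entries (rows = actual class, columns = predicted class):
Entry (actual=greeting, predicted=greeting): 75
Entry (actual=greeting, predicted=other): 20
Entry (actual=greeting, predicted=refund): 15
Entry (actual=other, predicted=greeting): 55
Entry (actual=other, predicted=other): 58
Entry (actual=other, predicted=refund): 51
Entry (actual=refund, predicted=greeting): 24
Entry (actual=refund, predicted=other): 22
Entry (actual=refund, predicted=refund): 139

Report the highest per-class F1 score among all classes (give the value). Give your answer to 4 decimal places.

0.7128

Per-class F1 score (2·TP/(2·TP+FP+FN)):
  greeting: TP=75, FP=55+24=79, FN=20+15=35 → 150/264 = 0.56818
  other: TP=58, FP=20+22=42, FN=55+51=106 → 116/264 = 0.43939
  refund: TP=139, FP=15+51=66, FN=24+22=46 → 278/390 = 0.71282
Highest is class 'refund' with F1 score = 0.7128.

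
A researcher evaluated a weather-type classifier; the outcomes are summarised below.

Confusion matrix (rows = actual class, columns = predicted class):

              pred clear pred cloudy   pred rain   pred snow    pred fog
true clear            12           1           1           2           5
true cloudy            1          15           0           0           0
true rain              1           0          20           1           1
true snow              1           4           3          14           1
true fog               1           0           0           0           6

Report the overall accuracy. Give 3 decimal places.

0.744

Accuracy = trace / total = (12+15+20+14+6=67) / 90 = 67/90 = 0.744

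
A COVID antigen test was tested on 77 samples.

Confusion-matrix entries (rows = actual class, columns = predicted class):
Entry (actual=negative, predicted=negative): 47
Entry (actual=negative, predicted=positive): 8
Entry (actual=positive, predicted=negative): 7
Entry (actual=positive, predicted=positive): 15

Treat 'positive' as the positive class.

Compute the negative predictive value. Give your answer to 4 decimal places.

0.8704

NPV = TN/(TN+FN) = 47/(47+7) = 0.8704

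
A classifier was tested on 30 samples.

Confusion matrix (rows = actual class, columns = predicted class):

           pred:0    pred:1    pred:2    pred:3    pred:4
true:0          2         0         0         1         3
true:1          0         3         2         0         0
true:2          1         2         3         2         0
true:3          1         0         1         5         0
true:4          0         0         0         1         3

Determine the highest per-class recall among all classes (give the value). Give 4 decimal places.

0.7500

Per-class recall (TP/(TP+FN)):
  0: TP=2, FN=0+0+1+3=4 → 2/6 = 0.33333
  1: TP=3, FN=0+2+0+0=2 → 3/5 = 0.60000
  2: TP=3, FN=1+2+2+0=5 → 3/8 = 0.37500
  3: TP=5, FN=1+0+1+0=2 → 5/7 = 0.71429
  4: TP=3, FN=0+0+0+1=1 → 3/4 = 0.75000
Highest is class '4' with recall = 0.7500.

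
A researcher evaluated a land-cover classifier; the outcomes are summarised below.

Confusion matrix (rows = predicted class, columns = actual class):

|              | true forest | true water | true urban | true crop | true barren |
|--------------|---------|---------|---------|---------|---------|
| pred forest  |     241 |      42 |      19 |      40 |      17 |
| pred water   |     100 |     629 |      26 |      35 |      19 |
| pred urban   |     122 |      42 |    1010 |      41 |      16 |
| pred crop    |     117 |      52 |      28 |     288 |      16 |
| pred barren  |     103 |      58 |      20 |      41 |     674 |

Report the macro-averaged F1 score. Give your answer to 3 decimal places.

Per-class F1 score (2·TP/(2·TP+FP+FN)):
  forest: TP=241, FP=42+19+40+17=118, FN=100+122+117+103=442 → 482/1042 = 0.4626
  water: TP=629, FP=100+26+35+19=180, FN=42+42+52+58=194 → 1258/1632 = 0.7708
  urban: TP=1010, FP=122+42+41+16=221, FN=19+26+28+20=93 → 2020/2334 = 0.8655
  crop: TP=288, FP=117+52+28+16=213, FN=40+35+41+41=157 → 576/946 = 0.6089
  barren: TP=674, FP=103+58+20+41=222, FN=17+19+16+16=68 → 1348/1638 = 0.8230
Macro-F1 score = mean = (0.4626 + 0.7708 + 0.8655 + 0.6089 + 0.8230) / 5 = 0.706

0.706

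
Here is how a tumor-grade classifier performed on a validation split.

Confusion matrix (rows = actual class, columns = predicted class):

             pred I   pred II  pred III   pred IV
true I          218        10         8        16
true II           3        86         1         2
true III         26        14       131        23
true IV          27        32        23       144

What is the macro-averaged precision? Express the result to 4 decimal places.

0.7458

Per-class precision (TP/(TP+FP)):
  I: TP=218, FP=3+26+27=56 → 218/274 = 0.79562
  II: TP=86, FP=10+14+32=56 → 86/142 = 0.60563
  III: TP=131, FP=8+1+23=32 → 131/163 = 0.80368
  IV: TP=144, FP=16+2+23=41 → 144/185 = 0.77838
Macro-precision = mean = (0.79562 + 0.60563 + 0.80368 + 0.77838) / 4 = 0.7458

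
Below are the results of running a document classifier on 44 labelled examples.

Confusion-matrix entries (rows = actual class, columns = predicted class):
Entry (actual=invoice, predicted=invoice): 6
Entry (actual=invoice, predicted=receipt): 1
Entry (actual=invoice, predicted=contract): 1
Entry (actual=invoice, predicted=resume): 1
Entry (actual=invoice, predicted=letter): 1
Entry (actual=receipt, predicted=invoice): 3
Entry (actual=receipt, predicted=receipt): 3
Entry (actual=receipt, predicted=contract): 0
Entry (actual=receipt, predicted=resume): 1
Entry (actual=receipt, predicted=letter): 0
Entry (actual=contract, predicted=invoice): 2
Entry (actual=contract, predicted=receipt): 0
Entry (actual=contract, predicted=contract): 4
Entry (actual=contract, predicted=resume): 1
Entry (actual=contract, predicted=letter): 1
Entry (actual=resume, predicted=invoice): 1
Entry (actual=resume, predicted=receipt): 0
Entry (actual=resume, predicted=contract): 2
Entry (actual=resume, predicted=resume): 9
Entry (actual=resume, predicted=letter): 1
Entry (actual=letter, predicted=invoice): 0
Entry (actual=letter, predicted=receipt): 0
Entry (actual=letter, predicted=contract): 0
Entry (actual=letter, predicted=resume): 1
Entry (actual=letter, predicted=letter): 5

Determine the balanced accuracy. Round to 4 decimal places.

0.6108

Balanced accuracy = mean of per-class recall.
  invoice: recall = 6/10 = 0.60000
  receipt: recall = 3/7 = 0.42857
  contract: recall = 4/8 = 0.50000
  resume: recall = 9/13 = 0.69231
  letter: recall = 5/6 = 0.83333
Mean = (0.60000 + 0.42857 + 0.50000 + 0.69231 + 0.83333) / 5 = 0.6108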